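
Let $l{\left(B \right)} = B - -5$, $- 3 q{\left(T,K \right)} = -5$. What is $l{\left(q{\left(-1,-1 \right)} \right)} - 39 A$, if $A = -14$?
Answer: $\frac{1658}{3} \approx 552.67$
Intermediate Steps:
$q{\left(T,K \right)} = \frac{5}{3}$ ($q{\left(T,K \right)} = \left(- \frac{1}{3}\right) \left(-5\right) = \frac{5}{3}$)
$l{\left(B \right)} = 5 + B$ ($l{\left(B \right)} = B + 5 = 5 + B$)
$l{\left(q{\left(-1,-1 \right)} \right)} - 39 A = \left(5 + \frac{5}{3}\right) - -546 = \frac{20}{3} + 546 = \frac{1658}{3}$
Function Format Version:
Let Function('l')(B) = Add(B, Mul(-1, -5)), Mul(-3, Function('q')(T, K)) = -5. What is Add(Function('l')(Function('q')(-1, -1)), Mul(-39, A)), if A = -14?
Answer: Rational(1658, 3) ≈ 552.67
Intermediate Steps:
Function('q')(T, K) = Rational(5, 3) (Function('q')(T, K) = Mul(Rational(-1, 3), -5) = Rational(5, 3))
Function('l')(B) = Add(5, B) (Function('l')(B) = Add(B, 5) = Add(5, B))
Add(Function('l')(Function('q')(-1, -1)), Mul(-39, A)) = Add(Add(5, Rational(5, 3)), Mul(-39, -14)) = Add(Rational(20, 3), 546) = Rational(1658, 3)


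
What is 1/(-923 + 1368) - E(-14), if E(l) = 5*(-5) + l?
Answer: 17356/445 ≈ 39.002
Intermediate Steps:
E(l) = -25 + l
1/(-923 + 1368) - E(-14) = 1/(-923 + 1368) - (-25 - 14) = 1/445 - 1*(-39) = 1/445 + 39 = 17356/445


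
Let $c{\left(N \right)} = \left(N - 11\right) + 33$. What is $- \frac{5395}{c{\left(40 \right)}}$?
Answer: $- \frac{5395}{62} \approx -87.016$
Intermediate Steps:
$c{\left(N \right)} = 22 + N$ ($c{\left(N \right)} = \left(-11 + N\right) + 33 = 22 + N$)
$- \frac{5395}{c{\left(40 \right)}} = - \frac{5395}{22 + 40} = - \frac{5395}{62}$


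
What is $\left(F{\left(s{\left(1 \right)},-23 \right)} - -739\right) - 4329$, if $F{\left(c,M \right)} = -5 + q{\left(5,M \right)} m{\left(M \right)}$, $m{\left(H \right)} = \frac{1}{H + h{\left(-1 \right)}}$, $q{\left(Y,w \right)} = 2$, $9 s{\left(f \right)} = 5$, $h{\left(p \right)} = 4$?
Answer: $- \frac{68307}{19} \approx -3595.1$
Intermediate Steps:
$s{\left(f \right)} = \frac{5}{9}$ ($s{\left(f \right)} = \frac{1}{9} \cdot 5 = \frac{5}{9}$)
$m{\left(H \right)} = \frac{1}{4 + H}$ ($m{\left(H \right)} = \frac{1}{H + 4} = \frac{1}{4 + H}$)
$F{\left(c,M \right)} = -5 + \frac{2}{4 + M}$
$\left(F{\left(s{\left(1 \right)},-23 \right)} - -739\right) - 4329 = \left(\frac{-18 - -115}{4 - 23} - -739\right) - 4329 = \left(\frac{-18 + 115}{-19} + 739\right) - 4329 = \left(\left(- \frac{1}{19}\right) 97 + 739\right) - 4329 = \left(- \frac{97}{19} + 739\right) - 4329 = \frac{13944}{19} - 4329 = - \frac{68307}{19}$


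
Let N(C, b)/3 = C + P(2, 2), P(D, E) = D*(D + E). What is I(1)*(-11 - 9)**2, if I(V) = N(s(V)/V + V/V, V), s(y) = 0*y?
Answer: 10800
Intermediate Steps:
s(y) = 0
N(C, b) = 24 + 3*C (N(C, b) = 3*(C + 2*(2 + 2)) = 3*(C + 2*4) = 3*(C + 8) = 3*(8 + C) = 24 + 3*C)
I(V) = 27 (I(V) = 24 + 3*(0/V + V/V) = 24 + 3*(0 + 1) = 24 + 3*1 = 24 + 3 = 27)
I(1)*(-11 - 9)**2 = 27*(-11 - 9)**2 = 27*(-20)**2 = 27*400 = 10800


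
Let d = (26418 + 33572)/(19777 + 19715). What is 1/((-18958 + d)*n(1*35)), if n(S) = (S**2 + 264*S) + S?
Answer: -3291/655050677750 ≈ -5.0240e-9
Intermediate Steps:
n(S) = S**2 + 265*S
d = 29995/19746 (d = 59990/39492 = 59990*(1/39492) = 29995/19746 ≈ 1.5190)
1/((-18958 + d)*n(1*35)) = 1/((-18958 + 29995/19746)*(((1*35)*(265 + 1*35)))) = 1/((-374314673/19746)*((35*(265 + 35)))) = -19746/(374314673*(35*300)) = -19746/374314673/10500 = -19746/374314673*1/10500 = -3291/655050677750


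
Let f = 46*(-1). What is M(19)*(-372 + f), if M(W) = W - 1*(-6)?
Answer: -10450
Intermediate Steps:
M(W) = 6 + W (M(W) = W + 6 = 6 + W)
f = -46
M(19)*(-372 + f) = (6 + 19)*(-372 - 46) = 25*(-418) = -10450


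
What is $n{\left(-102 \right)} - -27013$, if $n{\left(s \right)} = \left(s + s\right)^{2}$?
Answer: $68629$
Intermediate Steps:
$n{\left(s \right)} = 4 s^{2}$ ($n{\left(s \right)} = \left(2 s\right)^{2} = 4 s^{2}$)
$n{\left(-102 \right)} - -27013 = 4 \left(-102\right)^{2} - -27013 = 4 \cdot 10404 + 27013 = 41616 + 27013 = 68629$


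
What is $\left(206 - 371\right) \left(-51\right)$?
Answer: $8415$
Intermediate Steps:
$\left(206 - 371\right) \left(-51\right) = \left(-165\right) \left(-51\right) = 8415$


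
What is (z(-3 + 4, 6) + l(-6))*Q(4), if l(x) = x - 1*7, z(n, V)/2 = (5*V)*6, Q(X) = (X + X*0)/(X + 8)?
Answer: 347/3 ≈ 115.67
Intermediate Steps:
Q(X) = X/(8 + X) (Q(X) = (X + 0)/(8 + X) = X/(8 + X))
z(n, V) = 60*V (z(n, V) = 2*((5*V)*6) = 2*(30*V) = 60*V)
l(x) = -7 + x (l(x) = x - 7 = -7 + x)
(z(-3 + 4, 6) + l(-6))*Q(4) = (60*6 + (-7 - 6))*(4/(8 + 4)) = (360 - 13)*(4/12) = 347*(4*(1/12)) = 347*(1/3) = 347/3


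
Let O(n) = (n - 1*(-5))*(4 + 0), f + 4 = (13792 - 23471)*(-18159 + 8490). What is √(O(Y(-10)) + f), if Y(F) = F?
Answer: 7*√1909923 ≈ 9674.0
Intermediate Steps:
f = 93586247 (f = -4 + (13792 - 23471)*(-18159 + 8490) = -4 - 9679*(-9669) = -4 + 93586251 = 93586247)
O(n) = 20 + 4*n (O(n) = (n + 5)*4 = (5 + n)*4 = 20 + 4*n)
√(O(Y(-10)) + f) = √((20 + 4*(-10)) + 93586247) = √((20 - 40) + 93586247) = √(-20 + 93586247) = √93586227 = 7*√1909923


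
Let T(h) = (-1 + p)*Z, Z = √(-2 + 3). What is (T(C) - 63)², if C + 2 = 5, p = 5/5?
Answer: 3969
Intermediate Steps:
p = 1 (p = 5*(⅕) = 1)
Z = 1 (Z = √1 = 1)
C = 3 (C = -2 + 5 = 3)
T(h) = 0 (T(h) = (-1 + 1)*1 = 0*1 = 0)
(T(C) - 63)² = (0 - 63)² = (-63)² = 3969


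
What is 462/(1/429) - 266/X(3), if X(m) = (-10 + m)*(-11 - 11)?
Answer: 2180159/11 ≈ 1.9820e+5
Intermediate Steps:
X(m) = 220 - 22*m (X(m) = (-10 + m)*(-22) = 220 - 22*m)
462/(1/429) - 266/X(3) = 462/(1/429) - 266/(220 - 22*3) = 462/(1/429) - 266/(220 - 66) = 462*429 - 266/154 = 198198 - 266*1/154 = 198198 - 19/11 = 2180159/11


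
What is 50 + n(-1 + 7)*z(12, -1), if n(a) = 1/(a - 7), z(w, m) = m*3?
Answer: 53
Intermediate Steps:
z(w, m) = 3*m
n(a) = 1/(-7 + a)
50 + n(-1 + 7)*z(12, -1) = 50 + (3*(-1))/(-7 + (-1 + 7)) = 50 - 3/(-7 + 6) = 50 - 3/(-1) = 50 - 1*(-3) = 50 + 3 = 53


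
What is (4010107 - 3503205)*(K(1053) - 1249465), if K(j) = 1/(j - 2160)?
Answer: -701125432831912/1107 ≈ -6.3336e+11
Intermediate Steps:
K(j) = 1/(-2160 + j)
(4010107 - 3503205)*(K(1053) - 1249465) = (4010107 - 3503205)*(1/(-2160 + 1053) - 1249465) = 506902*(1/(-1107) - 1249465) = 506902*(-1/1107 - 1249465) = 506902*(-1383157756/1107) = -701125432831912/1107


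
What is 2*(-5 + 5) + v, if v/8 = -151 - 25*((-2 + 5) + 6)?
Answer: -3008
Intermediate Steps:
v = -3008 (v = 8*(-151 - 25*((-2 + 5) + 6)) = 8*(-151 - 25*(3 + 6)) = 8*(-151 - 25*9) = 8*(-151 - 1*225) = 8*(-151 - 225) = 8*(-376) = -3008)
2*(-5 + 5) + v = 2*(-5 + 5) - 3008 = 2*0 - 3008 = 0 - 3008 = -3008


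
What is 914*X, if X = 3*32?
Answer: 87744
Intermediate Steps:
X = 96
914*X = 914*96 = 87744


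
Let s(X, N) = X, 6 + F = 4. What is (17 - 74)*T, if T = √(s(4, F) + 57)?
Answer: -57*√61 ≈ -445.18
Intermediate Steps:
F = -2 (F = -6 + 4 = -2)
T = √61 (T = √(4 + 57) = √61 ≈ 7.8102)
(17 - 74)*T = (17 - 74)*√61 = -57*√61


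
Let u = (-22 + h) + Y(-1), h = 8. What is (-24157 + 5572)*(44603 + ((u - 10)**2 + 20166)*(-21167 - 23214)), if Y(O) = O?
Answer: 17148022073280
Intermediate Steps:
u = -15 (u = (-22 + 8) - 1 = -14 - 1 = -15)
(-24157 + 5572)*(44603 + ((u - 10)**2 + 20166)*(-21167 - 23214)) = (-24157 + 5572)*(44603 + ((-15 - 10)**2 + 20166)*(-21167 - 23214)) = -18585*(44603 + ((-25)**2 + 20166)*(-44381)) = -18585*(44603 + (625 + 20166)*(-44381)) = -18585*(44603 + 20791*(-44381)) = -18585*(44603 - 922725371) = -18585*(-922680768) = 17148022073280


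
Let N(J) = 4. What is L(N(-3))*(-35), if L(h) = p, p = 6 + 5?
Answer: -385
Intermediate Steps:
p = 11
L(h) = 11
L(N(-3))*(-35) = 11*(-35) = -385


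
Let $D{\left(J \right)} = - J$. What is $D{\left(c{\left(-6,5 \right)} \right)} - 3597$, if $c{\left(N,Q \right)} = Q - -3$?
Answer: $-3605$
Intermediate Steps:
$c{\left(N,Q \right)} = 3 + Q$ ($c{\left(N,Q \right)} = Q + 3 = 3 + Q$)
$D{\left(c{\left(-6,5 \right)} \right)} - 3597 = - (3 + 5) - 3597 = \left(-1\right) 8 - 3597 = -8 - 3597 = -3605$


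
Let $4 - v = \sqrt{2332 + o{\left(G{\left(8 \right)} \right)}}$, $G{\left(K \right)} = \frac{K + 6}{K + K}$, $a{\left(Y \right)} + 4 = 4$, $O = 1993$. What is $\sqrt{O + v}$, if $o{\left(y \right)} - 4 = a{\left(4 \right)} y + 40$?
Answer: $\sqrt{1997 - 6 \sqrt{66}} \approx 44.139$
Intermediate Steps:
$a{\left(Y \right)} = 0$ ($a{\left(Y \right)} = -4 + 4 = 0$)
$G{\left(K \right)} = \frac{6 + K}{2 K}$
$o{\left(y \right)} = 44$ ($o{\left(y \right)} = 4 + \left(0 y + 40\right) = 4 + \left(0 + 40\right) = 4 + 40 = 44$)
$v = 4 - 6 \sqrt{66}$ ($v = 4 - \sqrt{2332 + 44} = 4 - \sqrt{2376} = 4 - 6 \sqrt{66} \approx -44.744$)
$\sqrt{O + v} = \sqrt{1993 + \left(4 - 6 \sqrt{66}\right)} = \sqrt{1997 - 6 \sqrt{66}}$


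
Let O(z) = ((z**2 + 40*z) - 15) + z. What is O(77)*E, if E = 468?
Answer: 4245228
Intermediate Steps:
O(z) = -15 + z**2 + 41*z (O(z) = (-15 + z**2 + 40*z) + z = -15 + z**2 + 41*z)
O(77)*E = (-15 + 77**2 + 41*77)*468 = (-15 + 5929 + 3157)*468 = 9071*468 = 4245228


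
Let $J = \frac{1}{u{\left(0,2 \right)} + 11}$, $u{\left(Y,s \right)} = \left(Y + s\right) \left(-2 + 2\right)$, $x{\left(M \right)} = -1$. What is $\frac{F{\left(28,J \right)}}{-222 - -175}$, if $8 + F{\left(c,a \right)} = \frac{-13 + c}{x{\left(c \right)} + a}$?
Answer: $\frac{49}{94} \approx 0.52128$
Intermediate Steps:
$u{\left(Y,s \right)} = 0$ ($u{\left(Y,s \right)} = \left(Y + s\right) 0 = 0$)
$J = \frac{1}{11}$ ($J = \frac{1}{0 + 11} = \frac{1}{11} \approx 0.090909$)
$F{\left(c,a \right)} = -8 + \frac{-13 + c}{-1 + a}$
$\frac{F{\left(28,J \right)}}{-222 - -175} = \frac{\frac{1}{-1 + \frac{1}{11}} \left(-5 + 28 - \frac{8}{11}\right)}{-222 - -175} = \frac{\frac{1}{- \frac{10}{11}} \left(-5 + 28 - \frac{8}{11}\right)}{-222 + 175} = \frac{\left(- \frac{11}{10}\right) \frac{245}{11}}{-47} = \left(- \frac{49}{2}\right) \left(- \frac{1}{47}\right) = \frac{49}{94}$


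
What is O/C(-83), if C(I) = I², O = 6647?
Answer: 6647/6889 ≈ 0.96487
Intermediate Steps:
O/C(-83) = 6647/((-83)²) = 6647/6889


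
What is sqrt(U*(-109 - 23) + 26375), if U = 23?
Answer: sqrt(23339) ≈ 152.77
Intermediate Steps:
sqrt(U*(-109 - 23) + 26375) = sqrt(23*(-109 - 23) + 26375) = sqrt(23*(-132) + 26375) = sqrt(-3036 + 26375) = sqrt(23339)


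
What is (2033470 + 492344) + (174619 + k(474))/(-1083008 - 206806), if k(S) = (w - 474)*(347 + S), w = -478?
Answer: 3257830865569/1289814 ≈ 2.5258e+6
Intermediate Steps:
k(S) = -330344 - 952*S (k(S) = (-478 - 474)*(347 + S) = -952*(347 + S) = -330344 - 952*S)
(2033470 + 492344) + (174619 + k(474))/(-1083008 - 206806) = (2033470 + 492344) + (174619 + (-330344 - 952*474))/(-1083008 - 206806) = 2525814 + (174619 + (-330344 - 451248))/(-1289814) = 2525814 + (174619 - 781592)*(-1/1289814) = 2525814 - 606973*(-1/1289814) = 2525814 + 606973/1289814 = 3257830865569/1289814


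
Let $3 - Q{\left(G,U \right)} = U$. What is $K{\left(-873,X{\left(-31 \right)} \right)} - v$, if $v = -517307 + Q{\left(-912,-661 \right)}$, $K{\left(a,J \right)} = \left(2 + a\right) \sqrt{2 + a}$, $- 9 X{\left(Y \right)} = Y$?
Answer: $516643 - 871 i \sqrt{871} \approx 5.1664 \cdot 10^{5} - 25706.0 i$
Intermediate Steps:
$X{\left(Y \right)} = - \frac{Y}{9}$
$K{\left(a,J \right)} = \left(2 + a\right)^{\frac{3}{2}}$
$Q{\left(G,U \right)} = 3 - U$
$v = -516643$ ($v = -517307 + \left(3 - -661\right) = -517307 + \left(3 + 661\right) = -517307 + 664 = -516643$)
$K{\left(-873,X{\left(-31 \right)} \right)} - v = \left(2 - 873\right)^{\frac{3}{2}} - -516643 = \left(-871\right)^{\frac{3}{2}} + 516643 = - 871 i \sqrt{871} + 516643 = 516643 - 871 i \sqrt{871}$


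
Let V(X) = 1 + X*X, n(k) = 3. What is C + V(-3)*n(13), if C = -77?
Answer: -47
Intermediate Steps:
V(X) = 1 + X²
C + V(-3)*n(13) = -77 + (1 + (-3)²)*3 = -77 + (1 + 9)*3 = -77 + 10*3 = -77 + 30 = -47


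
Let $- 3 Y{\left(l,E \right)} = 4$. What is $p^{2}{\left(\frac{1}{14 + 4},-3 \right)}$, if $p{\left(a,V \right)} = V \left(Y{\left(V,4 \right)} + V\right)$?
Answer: $169$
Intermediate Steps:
$Y{\left(l,E \right)} = - \frac{4}{3}$ ($Y{\left(l,E \right)} = \left(- \frac{1}{3}\right) 4 = - \frac{4}{3}$)
$p{\left(a,V \right)} = V \left(- \frac{4}{3} + V\right)$
$p^{2}{\left(\frac{1}{14 + 4},-3 \right)} = \left(\frac{1}{3} \left(-3\right) \left(-4 + 3 \left(-3\right)\right)\right)^{2} = \left(\frac{1}{3} \left(-3\right) \left(-4 - 9\right)\right)^{2} = \left(\frac{1}{3} \left(-3\right) \left(-13\right)\right)^{2} = 13^{2} = 169$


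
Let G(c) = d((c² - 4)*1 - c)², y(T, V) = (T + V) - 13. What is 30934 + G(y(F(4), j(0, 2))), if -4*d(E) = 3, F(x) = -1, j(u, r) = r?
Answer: 494953/16 ≈ 30935.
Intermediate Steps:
d(E) = -¾ (d(E) = -¼*3 = -¾)
y(T, V) = -13 + T + V
G(c) = 9/16 (G(c) = (-¾)² = 9/16)
30934 + G(y(F(4), j(0, 2))) = 30934 + 9/16 = 494953/16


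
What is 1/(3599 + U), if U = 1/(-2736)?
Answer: 2736/9846863 ≈ 0.00027785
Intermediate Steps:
U = -1/2736 ≈ -0.00036550
1/(3599 + U) = 1/(3599 - 1/2736) = 1/(9846863/2736) = 2736/9846863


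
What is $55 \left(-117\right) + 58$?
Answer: $-6377$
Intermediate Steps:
$55 \left(-117\right) + 58 = -6435 + 58 = -6377$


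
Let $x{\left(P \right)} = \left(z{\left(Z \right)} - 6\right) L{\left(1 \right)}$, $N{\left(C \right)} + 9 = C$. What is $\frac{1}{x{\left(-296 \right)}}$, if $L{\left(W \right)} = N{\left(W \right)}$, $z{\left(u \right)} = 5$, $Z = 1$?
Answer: $\frac{1}{8} \approx 0.125$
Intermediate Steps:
$N{\left(C \right)} = -9 + C$
$L{\left(W \right)} = -9 + W$
$x{\left(P \right)} = 8$ ($x{\left(P \right)} = \left(5 - 6\right) \left(-9 + 1\right) = \left(-1\right) \left(-8\right) = 8$)
$\frac{1}{x{\left(-296 \right)}} = \frac{1}{8}$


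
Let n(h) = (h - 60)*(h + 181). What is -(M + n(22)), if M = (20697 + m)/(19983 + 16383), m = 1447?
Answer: 140252590/18183 ≈ 7713.4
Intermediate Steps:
n(h) = (-60 + h)*(181 + h)
M = 11072/18183 (M = (20697 + 1447)/(19983 + 16383) = 22144/36366 = 22144*(1/36366) = 11072/18183 ≈ 0.60892)
-(M + n(22)) = -(11072/18183 + (-10860 + 22**2 + 121*22)) = -(11072/18183 + (-10860 + 484 + 2662)) = -(11072/18183 - 7714) = -1*(-140252590/18183) = 140252590/18183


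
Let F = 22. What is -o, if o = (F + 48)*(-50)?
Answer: 3500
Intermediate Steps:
o = -3500 (o = (22 + 48)*(-50) = 70*(-50) = -3500)
-o = -1*(-3500) = 3500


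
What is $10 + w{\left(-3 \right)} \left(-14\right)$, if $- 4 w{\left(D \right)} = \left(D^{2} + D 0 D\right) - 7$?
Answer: $17$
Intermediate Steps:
$w{\left(D \right)} = \frac{7}{4} - \frac{D^{2}}{4}$ ($w{\left(D \right)} = - \frac{\left(D^{2} + D 0 D\right) - 7}{4} = - \frac{\left(D^{2} + 0 D\right) - 7}{4} = - \frac{\left(D^{2} + 0\right) - 7}{4} = - \frac{D^{2} - 7}{4} = - \frac{-7 + D^{2}}{4} = \frac{7}{4} - \frac{D^{2}}{4}$)
$10 + w{\left(-3 \right)} \left(-14\right) = 10 + \left(\frac{7}{4} - \frac{\left(-3\right)^{2}}{4}\right) \left(-14\right) = 10 + \left(\frac{7}{4} - \frac{9}{4}\right) \left(-14\right) = 10 - -7 = 10 + 7 = 17$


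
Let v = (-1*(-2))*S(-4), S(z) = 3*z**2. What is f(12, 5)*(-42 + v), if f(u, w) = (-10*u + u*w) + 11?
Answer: -2646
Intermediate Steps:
f(u, w) = 11 - 10*u + u*w
v = 96 (v = (-1*(-2))*(3*(-4)**2) = 2*(3*16) = 2*48 = 96)
f(12, 5)*(-42 + v) = (11 - 10*12 + 12*5)*(-42 + 96) = (11 - 120 + 60)*54 = -49*54 = -2646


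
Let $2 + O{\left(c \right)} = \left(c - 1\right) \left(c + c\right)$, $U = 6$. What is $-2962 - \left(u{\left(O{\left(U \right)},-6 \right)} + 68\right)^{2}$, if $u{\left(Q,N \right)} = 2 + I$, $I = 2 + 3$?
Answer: $-8587$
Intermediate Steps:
$I = 5$
$O{\left(c \right)} = -2 + 2 c \left(-1 + c\right)$ ($O{\left(c \right)} = -2 + \left(c - 1\right) \left(c + c\right) = -2 + \left(-1 + c\right) 2 c = -2 + 2 c \left(-1 + c\right)$)
$u{\left(Q,N \right)} = 7$ ($u{\left(Q,N \right)} = 2 + 5 = 7$)
$-2962 - \left(u{\left(O{\left(U \right)},-6 \right)} + 68\right)^{2} = -2962 - \left(7 + 68\right)^{2} = -2962 - 75^{2} = -2962 - 5625 = -8587$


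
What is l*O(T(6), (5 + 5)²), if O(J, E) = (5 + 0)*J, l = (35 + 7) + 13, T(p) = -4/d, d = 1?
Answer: -1100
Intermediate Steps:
T(p) = -4 (T(p) = -4/1 = -4*1 = -4)
l = 55 (l = 42 + 13 = 55)
O(J, E) = 5*J
l*O(T(6), (5 + 5)²) = 55*(5*(-4)) = 55*(-20) = -1100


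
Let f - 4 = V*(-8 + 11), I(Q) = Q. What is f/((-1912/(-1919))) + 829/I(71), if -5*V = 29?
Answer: -1203443/678760 ≈ -1.7730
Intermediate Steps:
V = -29/5 (V = -⅕*29 = -29/5 ≈ -5.8000)
f = -67/5 (f = 4 - 29*(-8 + 11)/5 = 4 - 29/5*3 = 4 - 87/5 = -67/5 ≈ -13.400)
f/((-1912/(-1919))) + 829/I(71) = -67/(5*((-1912/(-1919)))) + 829/71 = -67/(5*((-1912*(-1/1919)))) + 829*(1/71) = -67/(5*1912/1919) + 829/71 = -67/5*1919/1912 + 829/71 = -128573/9560 + 829/71 = -1203443/678760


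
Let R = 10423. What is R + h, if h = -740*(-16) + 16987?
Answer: 39250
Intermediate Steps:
h = 28827 (h = 11840 + 16987 = 28827)
R + h = 10423 + 28827 = 39250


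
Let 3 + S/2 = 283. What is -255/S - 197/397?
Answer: -42311/44464 ≈ -0.95158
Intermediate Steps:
S = 560 (S = -6 + 2*283 = -6 + 566 = 560)
-255/S - 197/397 = -255/560 - 197/397 = -255*1/560 - 197*1/397 = -51/112 - 197/397 = -42311/44464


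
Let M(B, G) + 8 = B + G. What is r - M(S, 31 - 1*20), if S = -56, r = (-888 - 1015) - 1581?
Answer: -3431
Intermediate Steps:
r = -3484 (r = -1903 - 1581 = -3484)
M(B, G) = -8 + B + G (M(B, G) = -8 + (B + G) = -8 + B + G)
r - M(S, 31 - 1*20) = -3484 - (-8 - 56 + (31 - 1*20)) = -3484 - (-8 - 56 + (31 - 20)) = -3484 - (-8 - 56 + 11) = -3484 - 1*(-53) = -3484 + 53 = -3431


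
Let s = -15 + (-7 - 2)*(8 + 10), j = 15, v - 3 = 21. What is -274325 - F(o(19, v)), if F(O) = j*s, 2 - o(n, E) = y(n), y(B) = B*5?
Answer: -271670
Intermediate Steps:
v = 24 (v = 3 + 21 = 24)
y(B) = 5*B
o(n, E) = 2 - 5*n
s = -177 (s = -15 - 9*18 = -15 - 162 = -177)
F(O) = -2655 (F(O) = 15*(-177) = -2655)
-274325 - F(o(19, v)) = -274325 - 1*(-2655) = -274325 + 2655 = -271670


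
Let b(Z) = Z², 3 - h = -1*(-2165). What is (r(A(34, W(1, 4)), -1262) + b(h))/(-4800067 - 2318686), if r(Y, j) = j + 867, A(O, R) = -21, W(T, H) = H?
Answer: -4673849/7118753 ≈ -0.65655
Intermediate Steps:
r(Y, j) = 867 + j
h = -2162 (h = 3 - (-1)*(-2165) = 3 - 1*2165 = 3 - 2165 = -2162)
(r(A(34, W(1, 4)), -1262) + b(h))/(-4800067 - 2318686) = ((867 - 1262) + (-2162)²)/(-4800067 - 2318686) = (-395 + 4674244)/(-7118753) = 4673849*(-1/7118753) = -4673849/7118753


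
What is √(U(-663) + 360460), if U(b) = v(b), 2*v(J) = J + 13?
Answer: 3*√40015 ≈ 600.11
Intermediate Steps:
v(J) = 13/2 + J/2 (v(J) = (J + 13)/2 = (13 + J)/2 = 13/2 + J/2)
U(b) = 13/2 + b/2
√(U(-663) + 360460) = √((13/2 + (½)*(-663)) + 360460) = √((13/2 - 663/2) + 360460) = √(-325 + 360460) = √360135 = 3*√40015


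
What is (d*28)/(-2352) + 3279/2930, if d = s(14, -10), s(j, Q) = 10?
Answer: 30767/30765 ≈ 1.0001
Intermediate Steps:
d = 10
(d*28)/(-2352) + 3279/2930 = (10*28)/(-2352) + 3279/2930 = 280*(-1/2352) + 3279*(1/2930) = -5/42 + 3279/2930 = 30767/30765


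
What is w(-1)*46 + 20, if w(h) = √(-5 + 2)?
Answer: 20 + 46*I*√3 ≈ 20.0 + 79.674*I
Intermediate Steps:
w(h) = I*√3 (w(h) = √(-3) = I*√3)
w(-1)*46 + 20 = (I*√3)*46 + 20 = 46*I*√3 + 20 = 20 + 46*I*√3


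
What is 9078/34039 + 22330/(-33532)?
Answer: -227843687/570697874 ≈ -0.39924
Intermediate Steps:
9078/34039 + 22330/(-33532) = 9078*(1/34039) + 22330*(-1/33532) = 9078/34039 - 11165/16766 = -227843687/570697874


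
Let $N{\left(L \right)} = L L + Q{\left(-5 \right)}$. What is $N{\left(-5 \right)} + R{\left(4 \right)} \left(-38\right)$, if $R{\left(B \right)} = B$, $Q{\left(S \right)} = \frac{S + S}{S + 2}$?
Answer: $- \frac{371}{3} \approx -123.67$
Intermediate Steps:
$Q{\left(S \right)} = \frac{2 S}{2 + S}$
$N{\left(L \right)} = \frac{10}{3} + L^{2}$ ($N{\left(L \right)} = L L + 2 \left(-5\right) \frac{1}{2 - 5} = L^{2} + 2 \left(-5\right) \frac{1}{-3} = L^{2} + 2 \left(-5\right) \left(- \frac{1}{3}\right) = L^{2} + \frac{10}{3} = \frac{10}{3} + L^{2}$)
$N{\left(-5 \right)} + R{\left(4 \right)} \left(-38\right) = \left(\frac{10}{3} + \left(-5\right)^{2}\right) + 4 \left(-38\right) = \left(\frac{10}{3} + 25\right) - 152 = \frac{85}{3} - 152 = - \frac{371}{3}$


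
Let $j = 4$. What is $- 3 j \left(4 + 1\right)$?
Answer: $-60$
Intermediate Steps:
$- 3 j \left(4 + 1\right) = \left(-3\right) 4 \left(4 + 1\right) = \left(-12\right) 5 = -60$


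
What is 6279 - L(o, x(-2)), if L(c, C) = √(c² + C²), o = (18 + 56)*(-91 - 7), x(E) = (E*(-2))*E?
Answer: 6279 - 4*√3286973 ≈ -973.00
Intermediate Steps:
x(E) = -2*E² (x(E) = (-2*E)*E = -2*E²)
o = -7252 (o = 74*(-98) = -7252)
L(c, C) = √(C² + c²)
6279 - L(o, x(-2)) = 6279 - √((-2*(-2)²)² + (-7252)²) = 6279 - √((-2*4)² + 52591504) = 6279 - √((-8)² + 52591504) = 6279 - √(64 + 52591504) = 6279 - √52591568 = 6279 - 4*√3286973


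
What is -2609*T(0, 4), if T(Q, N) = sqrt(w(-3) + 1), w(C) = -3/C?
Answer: -2609*sqrt(2) ≈ -3689.7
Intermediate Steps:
T(Q, N) = sqrt(2) (T(Q, N) = sqrt(-3/(-3) + 1) = sqrt(-3*(-1/3) + 1) = sqrt(1 + 1) = sqrt(2))
-2609*T(0, 4) = -2609*sqrt(2)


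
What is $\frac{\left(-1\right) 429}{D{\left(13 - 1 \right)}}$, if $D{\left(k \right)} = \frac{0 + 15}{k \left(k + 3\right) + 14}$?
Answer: $- \frac{27742}{5} \approx -5548.4$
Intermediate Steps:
$D{\left(k \right)} = \frac{15}{14 + k \left(3 + k\right)}$ ($D{\left(k \right)} = \frac{15}{k \left(3 + k\right) + 14} = \frac{15}{14 + k \left(3 + k\right)}$)
$\frac{\left(-1\right) 429}{D{\left(13 - 1 \right)}} = \frac{\left(-1\right) 429}{15 \frac{1}{14 + \left(13 - 1\right)^{2} + 3 \left(13 - 1\right)}} = - \frac{429}{15 \frac{1}{14 + 12^{2} + 3 \cdot 12}} = - \frac{429}{15 \frac{1}{14 + 144 + 36}} = - \frac{429}{15 \cdot \frac{1}{194}} = - \frac{429}{\frac{15}{194}} = \left(-429\right) \frac{194}{15} = - \frac{27742}{5}$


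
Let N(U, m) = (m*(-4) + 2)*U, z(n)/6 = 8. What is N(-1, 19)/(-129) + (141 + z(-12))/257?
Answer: 5363/33153 ≈ 0.16177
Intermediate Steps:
z(n) = 48 (z(n) = 6*8 = 48)
N(U, m) = U*(2 - 4*m) (N(U, m) = (-4*m + 2)*U = (2 - 4*m)*U = U*(2 - 4*m))
N(-1, 19)/(-129) + (141 + z(-12))/257 = (2*(-1)*(1 - 2*19))/(-129) + (141 + 48)/257 = (2*(-1)*(1 - 38))*(-1/129) + 189*(1/257) = (2*(-1)*(-37))*(-1/129) + 189/257 = 74*(-1/129) + 189/257 = -74/129 + 189/257 = 5363/33153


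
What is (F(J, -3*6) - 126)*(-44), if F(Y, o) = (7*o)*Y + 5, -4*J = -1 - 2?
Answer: 9482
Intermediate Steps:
J = 3/4 (J = -(-1 - 2)/4 = -1/4*(-3) = 3/4 ≈ 0.75000)
F(Y, o) = 5 + 7*Y*o (F(Y, o) = 7*Y*o + 5 = 5 + 7*Y*o)
(F(J, -3*6) - 126)*(-44) = ((5 + 7*(3/4)*(-3*6)) - 126)*(-44) = ((5 + 7*(3/4)*(-18)) - 126)*(-44) = ((5 - 189/2) - 126)*(-44) = (-179/2 - 126)*(-44) = -431/2*(-44) = 9482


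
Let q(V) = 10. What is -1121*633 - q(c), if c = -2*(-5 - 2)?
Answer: -709603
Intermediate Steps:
c = 14 (c = -2*(-7) = 14)
-1121*633 - q(c) = -1121*633 - 1*10 = -709593 - 10 = -709603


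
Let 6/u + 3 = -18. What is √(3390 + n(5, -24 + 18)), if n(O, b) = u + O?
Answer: 89*√21/7 ≈ 58.264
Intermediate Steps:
u = -2/7 (u = 6/(-3 - 18) = 6/(-21) = 6*(-1/21) = -2/7 ≈ -0.28571)
n(O, b) = -2/7 + O
√(3390 + n(5, -24 + 18)) = √(3390 + (-2/7 + 5)) = √(3390 + 33/7) = √(23763/7) = 89*√21/7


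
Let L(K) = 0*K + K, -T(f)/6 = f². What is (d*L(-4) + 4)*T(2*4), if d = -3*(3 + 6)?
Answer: -43008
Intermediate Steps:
d = -27 (d = -3*9 = -27)
T(f) = -6*f²
L(K) = K (L(K) = 0 + K = K)
(d*L(-4) + 4)*T(2*4) = (-27*(-4) + 4)*(-6*(2*4)²) = (108 + 4)*(-6*8²) = 112*(-6*64) = 112*(-384) = -43008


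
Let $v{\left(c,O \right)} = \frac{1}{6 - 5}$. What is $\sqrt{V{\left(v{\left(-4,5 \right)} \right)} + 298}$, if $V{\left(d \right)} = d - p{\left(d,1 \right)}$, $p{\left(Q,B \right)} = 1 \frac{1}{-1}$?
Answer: $10 \sqrt{3} \approx 17.32$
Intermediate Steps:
$v{\left(c,O \right)} = 1$ ($v{\left(c,O \right)} = 1^{-1} = 1$)
$p{\left(Q,B \right)} = -1$ ($p{\left(Q,B \right)} = 1 \left(-1\right) = -1$)
$V{\left(d \right)} = 1 + d$ ($V{\left(d \right)} = d - -1 = d + 1 = 1 + d$)
$\sqrt{V{\left(v{\left(-4,5 \right)} \right)} + 298} = \sqrt{\left(1 + 1\right) + 298} = \sqrt{2 + 298} = \sqrt{300} = 10 \sqrt{3}$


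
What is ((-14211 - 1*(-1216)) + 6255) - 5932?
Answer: -12672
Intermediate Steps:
((-14211 - 1*(-1216)) + 6255) - 5932 = ((-14211 + 1216) + 6255) - 5932 = (-12995 + 6255) - 5932 = -6740 - 5932 = -12672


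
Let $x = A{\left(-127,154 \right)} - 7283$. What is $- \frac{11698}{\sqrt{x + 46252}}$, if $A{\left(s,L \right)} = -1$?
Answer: $- \frac{5849 \sqrt{9742}}{9742} \approx -59.259$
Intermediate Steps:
$x = -7284$ ($x = -1 - 7283 = -7284$)
$- \frac{11698}{\sqrt{x + 46252}} = - \frac{11698}{\sqrt{-7284 + 46252}} = - \frac{11698}{\sqrt{38968}} = - \frac{11698}{2 \sqrt{9742}} = - 11698 \frac{\sqrt{9742}}{19484} = - \frac{5849 \sqrt{9742}}{9742}$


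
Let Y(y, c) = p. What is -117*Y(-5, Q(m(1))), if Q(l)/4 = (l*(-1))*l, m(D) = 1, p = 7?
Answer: -819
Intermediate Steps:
Q(l) = -4*l² (Q(l) = 4*((l*(-1))*l) = 4*((-l)*l) = 4*(-l²) = -4*l²)
Y(y, c) = 7
-117*Y(-5, Q(m(1))) = -117*7 = -819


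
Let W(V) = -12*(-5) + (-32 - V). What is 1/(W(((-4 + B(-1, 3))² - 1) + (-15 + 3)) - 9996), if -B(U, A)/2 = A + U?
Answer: -1/10019 ≈ -9.9810e-5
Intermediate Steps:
B(U, A) = -2*A - 2*U (B(U, A) = -2*(A + U) = -2*A - 2*U)
W(V) = 28 - V (W(V) = 60 + (-32 - V) = 28 - V)
1/(W(((-4 + B(-1, 3))² - 1) + (-15 + 3)) - 9996) = 1/((28 - (((-4 + (-2*3 - 2*(-1)))² - 1) + (-15 + 3))) - 9996) = 1/((28 - (((-4 + (-6 + 2))² - 1) - 12)) - 9996) = 1/((28 - (((-4 - 4)² - 1) - 12)) - 9996) = 1/((28 - (((-8)² - 1) - 12)) - 9996) = 1/((28 - ((64 - 1) - 12)) - 9996) = 1/((28 - (63 - 12)) - 9996) = 1/((28 - 1*51) - 9996) = 1/((28 - 51) - 9996) = 1/(-23 - 9996) = 1/(-10019) = -1/10019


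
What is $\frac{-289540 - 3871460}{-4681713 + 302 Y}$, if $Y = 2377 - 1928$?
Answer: $\frac{832200}{909223} \approx 0.91529$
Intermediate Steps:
$Y = 449$
$\frac{-289540 - 3871460}{-4681713 + 302 Y} = \frac{-289540 - 3871460}{-4681713 + 302 \cdot 449} = - \frac{4161000}{-4681713 + 135598} = - \frac{4161000}{-4546115} = \left(-4161000\right) \left(- \frac{1}{4546115}\right) = \frac{832200}{909223}$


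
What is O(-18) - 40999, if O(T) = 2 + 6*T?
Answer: -41105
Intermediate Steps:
O(-18) - 40999 = (2 + 6*(-18)) - 40999 = (2 - 108) - 40999 = -106 - 40999 = -41105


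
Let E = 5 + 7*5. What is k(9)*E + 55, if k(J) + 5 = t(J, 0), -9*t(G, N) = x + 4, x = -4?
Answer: -145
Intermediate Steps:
t(G, N) = 0 (t(G, N) = -(-4 + 4)/9 = -1/9*0 = 0)
E = 40 (E = 5 + 35 = 40)
k(J) = -5 (k(J) = -5 + 0 = -5)
k(9)*E + 55 = -5*40 + 55 = -200 + 55 = -145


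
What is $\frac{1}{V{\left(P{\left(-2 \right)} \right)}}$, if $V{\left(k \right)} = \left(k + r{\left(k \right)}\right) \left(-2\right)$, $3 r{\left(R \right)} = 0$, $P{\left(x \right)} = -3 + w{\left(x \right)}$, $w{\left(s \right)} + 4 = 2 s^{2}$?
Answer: $- \frac{1}{2} \approx -0.5$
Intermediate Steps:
$w{\left(s \right)} = -4 + 2 s^{2}$
$P{\left(x \right)} = -7 + 2 x^{2}$ ($P{\left(x \right)} = -3 + \left(-4 + 2 x^{2}\right) = -7 + 2 x^{2}$)
$r{\left(R \right)} = 0$ ($r{\left(R \right)} = \frac{1}{3} \cdot 0 = 0$)
$V{\left(k \right)} = - 2 k$ ($V{\left(k \right)} = \left(k + 0\right) \left(-2\right) = k \left(-2\right) = - 2 k$)
$\frac{1}{V{\left(P{\left(-2 \right)} \right)}} = \frac{1}{\left(-2\right) \left(-7 + 2 \left(-2\right)^{2}\right)} = \frac{1}{\left(-2\right) \left(-7 + 2 \cdot 4\right)} = \frac{1}{\left(-2\right) \left(-7 + 8\right)} = \frac{1}{\left(-2\right) 1} = \frac{1}{-2} = - \frac{1}{2}$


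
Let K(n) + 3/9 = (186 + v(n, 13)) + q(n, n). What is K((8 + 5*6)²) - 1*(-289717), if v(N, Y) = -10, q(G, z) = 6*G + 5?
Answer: 895685/3 ≈ 2.9856e+5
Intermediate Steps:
q(G, z) = 5 + 6*G
K(n) = 542/3 + 6*n (K(n) = -⅓ + ((186 - 10) + (5 + 6*n)) = -⅓ + (176 + (5 + 6*n)) = -⅓ + (181 + 6*n) = 542/3 + 6*n)
K((8 + 5*6)²) - 1*(-289717) = (542/3 + 6*(8 + 5*6)²) - 1*(-289717) = (542/3 + 6*(8 + 30)²) + 289717 = (542/3 + 6*38²) + 289717 = (542/3 + 6*1444) + 289717 = (542/3 + 8664) + 289717 = 26534/3 + 289717 = 895685/3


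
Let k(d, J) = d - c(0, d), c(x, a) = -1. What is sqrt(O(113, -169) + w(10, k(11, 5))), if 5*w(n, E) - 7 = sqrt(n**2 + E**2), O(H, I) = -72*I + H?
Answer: sqrt(307060 + 10*sqrt(61))/5 ≈ 110.84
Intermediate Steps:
O(H, I) = H - 72*I
k(d, J) = 1 + d (k(d, J) = d - 1*(-1) = d + 1 = 1 + d)
w(n, E) = 7/5 + sqrt(E**2 + n**2)/5 (w(n, E) = 7/5 + sqrt(n**2 + E**2)/5 = 7/5 + sqrt(E**2 + n**2)/5)
sqrt(O(113, -169) + w(10, k(11, 5))) = sqrt((113 - 72*(-169)) + (7/5 + sqrt((1 + 11)**2 + 10**2)/5)) = sqrt((113 + 12168) + (7/5 + sqrt(12**2 + 100)/5)) = sqrt(12281 + (7/5 + sqrt(144 + 100)/5)) = sqrt(12281 + (7/5 + sqrt(244)/5)) = sqrt(12281 + (7/5 + (2*sqrt(61))/5)) = sqrt(12281 + (7/5 + 2*sqrt(61)/5)) = sqrt(61412/5 + 2*sqrt(61)/5)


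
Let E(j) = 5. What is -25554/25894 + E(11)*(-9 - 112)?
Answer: -7845712/12947 ≈ -605.99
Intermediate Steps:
-25554/25894 + E(11)*(-9 - 112) = -25554/25894 + 5*(-9 - 112) = -25554*1/25894 + 5*(-121) = -12777/12947 - 605 = -7845712/12947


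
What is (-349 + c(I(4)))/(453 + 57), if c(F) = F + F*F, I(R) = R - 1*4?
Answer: -349/510 ≈ -0.68431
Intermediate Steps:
I(R) = -4 + R (I(R) = R - 4 = -4 + R)
c(F) = F + F²
(-349 + c(I(4)))/(453 + 57) = (-349 + (-4 + 4)*(1 + (-4 + 4)))/(453 + 57) = (-349 + 0*(1 + 0))/510 = (-349 + 0*1)*(1/510) = (-349 + 0)*(1/510) = -349*1/510 = -349/510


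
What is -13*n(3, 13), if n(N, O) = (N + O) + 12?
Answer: -364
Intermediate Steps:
n(N, O) = 12 + N + O
-13*n(3, 13) = -13*(12 + 3 + 13) = -13*28 = -364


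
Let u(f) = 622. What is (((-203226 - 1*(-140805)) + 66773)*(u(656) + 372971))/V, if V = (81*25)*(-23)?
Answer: -541958912/15525 ≈ -34909.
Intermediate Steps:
V = -46575 (V = 2025*(-23) = -46575)
(((-203226 - 1*(-140805)) + 66773)*(u(656) + 372971))/V = (((-203226 - 1*(-140805)) + 66773)*(622 + 372971))/(-46575) = (((-203226 + 140805) + 66773)*373593)*(-1/46575) = ((-62421 + 66773)*373593)*(-1/46575) = (4352*373593)*(-1/46575) = 1625876736*(-1/46575) = -541958912/15525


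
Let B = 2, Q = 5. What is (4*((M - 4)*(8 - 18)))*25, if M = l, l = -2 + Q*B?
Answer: -4000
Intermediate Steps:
l = 8 (l = -2 + 5*2 = -2 + 10 = 8)
M = 8
(4*((M - 4)*(8 - 18)))*25 = (4*((8 - 4)*(8 - 18)))*25 = (4*(4*(-10)))*25 = (4*(-40))*25 = -160*25 = -4000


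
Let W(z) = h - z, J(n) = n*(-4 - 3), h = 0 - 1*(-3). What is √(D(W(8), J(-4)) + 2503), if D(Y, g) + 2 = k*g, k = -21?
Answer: √1913 ≈ 43.738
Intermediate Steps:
h = 3 (h = 0 + 3 = 3)
J(n) = -7*n (J(n) = n*(-7) = -7*n)
W(z) = 3 - z
D(Y, g) = -2 - 21*g
√(D(W(8), J(-4)) + 2503) = √((-2 - (-147)*(-4)) + 2503) = √((-2 - 21*28) + 2503) = √((-2 - 588) + 2503) = √(-590 + 2503) = √1913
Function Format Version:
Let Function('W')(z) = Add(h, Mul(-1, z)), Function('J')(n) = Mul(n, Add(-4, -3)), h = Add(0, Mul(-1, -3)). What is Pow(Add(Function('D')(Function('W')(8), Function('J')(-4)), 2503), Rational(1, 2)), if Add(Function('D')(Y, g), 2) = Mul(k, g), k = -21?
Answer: Pow(1913, Rational(1, 2)) ≈ 43.738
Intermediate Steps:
h = 3 (h = Add(0, 3) = 3)
Function('J')(n) = Mul(-7, n) (Function('J')(n) = Mul(n, -7) = Mul(-7, n))
Function('W')(z) = Add(3, Mul(-1, z))
Function('D')(Y, g) = Add(-2, Mul(-21, g))
Pow(Add(Function('D')(Function('W')(8), Function('J')(-4)), 2503), Rational(1, 2)) = Pow(Add(Add(-2, Mul(-21, Mul(-7, -4))), 2503), Rational(1, 2)) = Pow(Add(Add(-2, Mul(-21, 28)), 2503), Rational(1, 2)) = Pow(Add(Add(-2, -588), 2503), Rational(1, 2)) = Pow(Add(-590, 2503), Rational(1, 2)) = Pow(1913, Rational(1, 2))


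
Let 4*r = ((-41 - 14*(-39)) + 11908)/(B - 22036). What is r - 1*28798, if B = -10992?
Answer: -3804573789/132112 ≈ -28798.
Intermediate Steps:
r = -12413/132112 (r = (((-41 - 14*(-39)) + 11908)/(-10992 - 22036))/4 = (((-41 + 546) + 11908)/(-33028))/4 = ((505 + 11908)*(-1/33028))/4 = (12413*(-1/33028))/4 = (¼)*(-12413/33028) = -12413/132112 ≈ -0.093958)
r - 1*28798 = -12413/132112 - 1*28798 = -12413/132112 - 28798 = -3804573789/132112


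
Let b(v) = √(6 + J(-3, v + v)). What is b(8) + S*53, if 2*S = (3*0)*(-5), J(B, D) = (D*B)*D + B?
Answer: 3*I*√85 ≈ 27.659*I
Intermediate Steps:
J(B, D) = B + B*D² (J(B, D) = (B*D)*D + B = B*D² + B = B + B*D²)
b(v) = √(3 - 12*v²) (b(v) = √(6 - 3*(1 + (v + v)²)) = √(6 - 3*(1 + (2*v)²)) = √(6 - 3*(1 + 4*v²)) = √(6 + (-3 - 12*v²)) = √(3 - 12*v²))
S = 0 (S = ((3*0)*(-5))/2 = (0*(-5))/2 = (½)*0 = 0)
b(8) + S*53 = √(3 - 12*8²) + 0*53 = √(3 - 12*64) + 0 = √(3 - 768) + 0 = √(-765) + 0 = 3*I*√85 + 0 = 3*I*√85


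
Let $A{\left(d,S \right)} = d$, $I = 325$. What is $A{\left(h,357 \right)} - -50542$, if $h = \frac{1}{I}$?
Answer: $\frac{16426151}{325} \approx 50542.0$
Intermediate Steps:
$h = \frac{1}{325} \approx 0.0030769$
$A{\left(h,357 \right)} - -50542 = \frac{1}{325} - -50542 = \frac{1}{325} + 50542 = \frac{16426151}{325}$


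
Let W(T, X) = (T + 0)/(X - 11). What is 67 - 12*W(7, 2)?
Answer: 229/3 ≈ 76.333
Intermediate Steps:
W(T, X) = T/(-11 + X)
67 - 12*W(7, 2) = 67 - 84/(-11 + 2) = 67 - 84/(-9) = 67 - 84*(-1)/9 = 67 - 12*(-7/9) = 67 + 28/3 = 229/3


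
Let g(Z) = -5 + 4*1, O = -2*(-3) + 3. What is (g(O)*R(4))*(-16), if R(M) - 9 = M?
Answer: 208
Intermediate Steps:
O = 9 (O = 6 + 3 = 9)
g(Z) = -1 (g(Z) = -5 + 4 = -1)
R(M) = 9 + M
(g(O)*R(4))*(-16) = -(9 + 4)*(-16) = -1*13*(-16) = -13*(-16) = 208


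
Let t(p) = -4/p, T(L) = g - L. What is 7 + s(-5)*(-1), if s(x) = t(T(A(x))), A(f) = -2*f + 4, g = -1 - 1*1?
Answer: 27/4 ≈ 6.7500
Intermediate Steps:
g = -2 (g = -1 - 1 = -2)
A(f) = 4 - 2*f
T(L) = -2 - L
s(x) = -4/(-6 + 2*x) (s(x) = -4/(-2 - (4 - 2*x)) = -4/(-2 + (-4 + 2*x)) = -4/(-6 + 2*x))
7 + s(-5)*(-1) = 7 - 2/(-3 - 5)*(-1) = 7 - 2/(-8)*(-1) = 7 - 2*(-⅛)*(-1) = 7 + (¼)*(-1) = 7 - ¼ = 27/4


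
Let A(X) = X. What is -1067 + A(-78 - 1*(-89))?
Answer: -1056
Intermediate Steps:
-1067 + A(-78 - 1*(-89)) = -1067 + (-78 - 1*(-89)) = -1067 + (-78 + 89) = -1067 + 11 = -1056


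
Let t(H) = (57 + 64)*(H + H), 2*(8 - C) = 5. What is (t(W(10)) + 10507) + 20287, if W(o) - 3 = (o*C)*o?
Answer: 164620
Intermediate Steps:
C = 11/2 (C = 8 - ½*5 = 8 - 5/2 = 11/2 ≈ 5.5000)
W(o) = 3 + 11*o²/2 (W(o) = 3 + (o*(11/2))*o = 3 + (11*o/2)*o = 3 + 11*o²/2)
t(H) = 242*H (t(H) = 121*(2*H) = 242*H)
(t(W(10)) + 10507) + 20287 = (242*(3 + (11/2)*10²) + 10507) + 20287 = (242*(3 + (11/2)*100) + 10507) + 20287 = (242*(3 + 550) + 10507) + 20287 = (242*553 + 10507) + 20287 = (133826 + 10507) + 20287 = 144333 + 20287 = 164620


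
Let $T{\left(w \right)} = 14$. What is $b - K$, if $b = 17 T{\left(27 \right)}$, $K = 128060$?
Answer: $-127822$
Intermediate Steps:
$b = 238$ ($b = 17 \cdot 14 = 238$)
$b - K = 238 - 128060 = -127822$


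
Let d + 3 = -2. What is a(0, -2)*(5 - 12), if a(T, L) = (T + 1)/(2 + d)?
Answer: 7/3 ≈ 2.3333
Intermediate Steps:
d = -5 (d = -3 - 2 = -5)
a(T, L) = -⅓ - T/3 (a(T, L) = (T + 1)/(2 - 5) = (1 + T)/(-3) = (1 + T)*(-⅓) = -⅓ - T/3)
a(0, -2)*(5 - 12) = (-⅓ - ⅓*0)*(5 - 12) = (-⅓ + 0)*(-7) = -⅓*(-7) = 7/3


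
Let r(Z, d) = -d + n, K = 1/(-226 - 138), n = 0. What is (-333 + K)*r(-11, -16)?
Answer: -484852/91 ≈ -5328.0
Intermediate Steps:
K = -1/364 (K = 1/(-364) = -1/364 ≈ -0.0027473)
r(Z, d) = -d (r(Z, d) = -d + 0 = -d)
(-333 + K)*r(-11, -16) = (-333 - 1/364)*(-1*(-16)) = -121213/364*16 = -484852/91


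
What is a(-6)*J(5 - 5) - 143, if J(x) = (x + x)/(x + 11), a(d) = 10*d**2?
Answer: -143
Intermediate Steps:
J(x) = 2*x/(11 + x) (J(x) = (2*x)/(11 + x) = 2*x/(11 + x))
a(-6)*J(5 - 5) - 143 = (10*(-6)**2)*(2*(5 - 5)/(11 + (5 - 5))) - 143 = (10*36)*(2*0/(11 + 0)) - 143 = 360*(2*0/11) - 143 = 360*(2*0*(1/11)) - 143 = 360*0 - 143 = 0 - 143 = -143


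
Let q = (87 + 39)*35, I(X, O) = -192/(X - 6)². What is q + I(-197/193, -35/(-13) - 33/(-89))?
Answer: 8089718442/1836025 ≈ 4406.1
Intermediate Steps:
I(X, O) = -192/(-6 + X)²
q = 4410 (q = 126*35 = 4410)
q + I(-197/193, -35/(-13) - 33/(-89)) = 4410 - 192/(-6 - 197/193)² = 4410 - 192/(-1355/193)² = 4410 - 192*37249/1836025 = 4410 - 7151808/1836025 = 8089718442/1836025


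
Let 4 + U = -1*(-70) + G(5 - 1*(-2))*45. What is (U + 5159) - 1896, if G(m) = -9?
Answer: 2924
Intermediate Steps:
U = -339 (U = -4 + (-1*(-70) - 9*45) = -4 + (70 - 405) = -4 - 335 = -339)
(U + 5159) - 1896 = (-339 + 5159) - 1896 = 4820 - 1896 = 2924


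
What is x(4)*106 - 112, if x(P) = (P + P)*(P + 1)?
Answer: 4128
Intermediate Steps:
x(P) = 2*P*(1 + P) (x(P) = (2*P)*(1 + P) = 2*P*(1 + P))
x(4)*106 - 112 = (2*4*(1 + 4))*106 - 112 = (2*4*5)*106 - 112 = 40*106 - 112 = 4240 - 112 = 4128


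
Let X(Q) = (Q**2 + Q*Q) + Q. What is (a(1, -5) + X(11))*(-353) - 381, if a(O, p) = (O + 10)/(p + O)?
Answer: -354877/4 ≈ -88719.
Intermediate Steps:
a(O, p) = (10 + O)/(O + p)
X(Q) = Q + 2*Q**2 (X(Q) = (Q**2 + Q**2) + Q = 2*Q**2 + Q = Q + 2*Q**2)
(a(1, -5) + X(11))*(-353) - 381 = ((10 + 1)/(1 - 5) + 11*(1 + 2*11))*(-353) - 381 = (11/(-4) + 11*(1 + 22))*(-353) - 381 = (-1/4*11 + 11*23)*(-353) - 381 = (-11/4 + 253)*(-353) - 381 = (1001/4)*(-353) - 381 = -353353/4 - 381 = -354877/4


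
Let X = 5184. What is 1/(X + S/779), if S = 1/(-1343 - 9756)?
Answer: 8646121/44821491263 ≈ 0.00019290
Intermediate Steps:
S = -1/11099 (S = 1/(-11099) = -1/11099 ≈ -9.0098e-5)
1/(X + S/779) = 1/(5184 - 1/11099/779) = 1/(5184 - 1/11099*1/779) = 1/(5184 - 1/8646121) = 1/(44821491263/8646121) = 8646121/44821491263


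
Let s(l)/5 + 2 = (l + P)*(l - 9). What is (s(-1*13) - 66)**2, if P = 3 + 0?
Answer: 1048576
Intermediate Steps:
P = 3
s(l) = -10 + 5*(-9 + l)*(3 + l) (s(l) = -10 + 5*((l + 3)*(l - 9)) = -10 + 5*((3 + l)*(-9 + l)) = -10 + 5*((-9 + l)*(3 + l)) = -10 + 5*(-9 + l)*(3 + l))
(s(-1*13) - 66)**2 = ((-145 - (-30)*13 + 5*(-1*13)**2) - 66)**2 = ((-145 - 30*(-13) + 5*(-13)**2) - 66)**2 = ((-145 + 390 + 5*169) - 66)**2 = ((-145 + 390 + 845) - 66)**2 = (1090 - 66)**2 = 1024**2 = 1048576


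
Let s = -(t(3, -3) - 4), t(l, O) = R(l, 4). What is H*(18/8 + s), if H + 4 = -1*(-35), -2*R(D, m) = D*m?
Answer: 1519/4 ≈ 379.75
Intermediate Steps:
R(D, m) = -D*m/2
t(l, O) = -2*l (t(l, O) = -½*l*4 = -2*l)
H = 31 (H = -4 - 1*(-35) = -4 + 35 = 31)
s = 10 (s = -(-2*3 - 4) = -(-6 - 4) = -1*(-10) = 10)
H*(18/8 + s) = 31*(18/8 + 10) = 31*(18*(⅛) + 10) = 31*(9/4 + 10) = 31*(49/4) = 1519/4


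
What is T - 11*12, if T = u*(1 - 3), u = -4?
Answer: -124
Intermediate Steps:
T = 8 (T = -4*(1 - 3) = -4*(-2) = 8)
T - 11*12 = 8 - 11*12 = 8 - 132 = -124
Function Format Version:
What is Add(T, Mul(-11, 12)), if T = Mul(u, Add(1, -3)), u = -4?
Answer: -124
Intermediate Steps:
T = 8 (T = Mul(-4, Add(1, -3)) = Mul(-4, -2) = 8)
Add(T, Mul(-11, 12)) = Add(8, Mul(-11, 12)) = Add(8, -132) = -124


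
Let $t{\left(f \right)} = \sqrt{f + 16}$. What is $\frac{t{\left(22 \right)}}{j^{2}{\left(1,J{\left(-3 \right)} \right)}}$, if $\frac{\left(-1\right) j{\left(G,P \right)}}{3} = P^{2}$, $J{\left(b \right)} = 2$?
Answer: $\frac{\sqrt{38}}{144} \approx 0.042808$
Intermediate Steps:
$j{\left(G,P \right)} = - 3 P^{2}$
$t{\left(f \right)} = \sqrt{16 + f}$
$\frac{t{\left(22 \right)}}{j^{2}{\left(1,J{\left(-3 \right)} \right)}} = \frac{\sqrt{16 + 22}}{\left(- 3 \cdot 2^{2}\right)^{2}} = \frac{\sqrt{38}}{\left(\left(-3\right) 4\right)^{2}} = \frac{\sqrt{38}}{\left(-12\right)^{2}} = \frac{\sqrt{38}}{144}$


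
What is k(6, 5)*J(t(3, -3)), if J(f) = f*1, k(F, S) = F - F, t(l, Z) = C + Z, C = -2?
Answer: 0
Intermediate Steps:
t(l, Z) = -2 + Z
k(F, S) = 0
J(f) = f
k(6, 5)*J(t(3, -3)) = 0*(-2 - 3) = 0*(-5) = 0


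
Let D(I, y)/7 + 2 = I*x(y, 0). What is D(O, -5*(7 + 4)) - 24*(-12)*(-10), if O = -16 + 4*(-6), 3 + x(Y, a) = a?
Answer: -2054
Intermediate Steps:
x(Y, a) = -3 + a
O = -40 (O = -16 - 24 = -40)
D(I, y) = -14 - 21*I (D(I, y) = -14 + 7*(I*(-3 + 0)) = -14 + 7*(I*(-3)) = -14 + 7*(-3*I) = -14 - 21*I)
D(O, -5*(7 + 4)) - 24*(-12)*(-10) = (-14 - 21*(-40)) - 24*(-12)*(-10) = (-14 + 840) - (-288)*(-10) = 826 - 1*2880 = 826 - 2880 = -2054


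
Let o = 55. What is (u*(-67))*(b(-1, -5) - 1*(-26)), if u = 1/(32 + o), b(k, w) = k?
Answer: -1675/87 ≈ -19.253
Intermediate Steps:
u = 1/87 (u = 1/(32 + 55) = 1/87 ≈ 0.011494)
(u*(-67))*(b(-1, -5) - 1*(-26)) = ((1/87)*(-67))*(-1 - 1*(-26)) = -67*(-1 + 26)/87 = -67/87*25 = -1675/87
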